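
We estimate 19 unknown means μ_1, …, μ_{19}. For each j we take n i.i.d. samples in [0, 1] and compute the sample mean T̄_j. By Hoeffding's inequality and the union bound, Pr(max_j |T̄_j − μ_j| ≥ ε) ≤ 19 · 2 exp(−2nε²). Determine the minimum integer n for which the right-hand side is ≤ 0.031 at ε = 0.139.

185

Need 2·19·exp(−2nε²) ≤ 0.031, i.e. exp(−2nε²) ≤ 0.031/38.
So 2nε² ≥ ln(38/0.031) = 7.111354.
Hence n ≥ 7.111354/(2·0.139²) = 184.032.
The smallest integer n is 185.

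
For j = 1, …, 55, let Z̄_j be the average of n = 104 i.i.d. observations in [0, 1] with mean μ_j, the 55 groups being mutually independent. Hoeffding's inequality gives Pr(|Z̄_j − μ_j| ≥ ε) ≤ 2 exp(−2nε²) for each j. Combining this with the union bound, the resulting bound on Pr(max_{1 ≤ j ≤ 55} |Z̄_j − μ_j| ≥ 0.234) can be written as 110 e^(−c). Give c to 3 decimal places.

Union bound over the 55 events: Pr(max_{1 ≤ j ≤ 55} |Z̄_j − μ_j| ≥ 0.234) ≤ 55·2·exp(−2nε²) = 110 exp(−2·104·0.234²).
So c = 2·104·0.234² = 11.3892.

11.389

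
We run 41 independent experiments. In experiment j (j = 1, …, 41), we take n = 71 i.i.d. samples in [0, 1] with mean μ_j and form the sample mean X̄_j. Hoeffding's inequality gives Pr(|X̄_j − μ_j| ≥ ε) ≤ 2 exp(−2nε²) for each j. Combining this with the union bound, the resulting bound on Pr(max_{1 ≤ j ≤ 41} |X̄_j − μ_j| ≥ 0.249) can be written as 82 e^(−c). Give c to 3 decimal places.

Union bound over the 41 events: Pr(max_{1 ≤ j ≤ 41} |X̄_j − μ_j| ≥ 0.249) ≤ 41·2·exp(−2nε²) = 82 exp(−2·71·0.249²).
So c = 2·71·0.249² = 8.8041.

8.804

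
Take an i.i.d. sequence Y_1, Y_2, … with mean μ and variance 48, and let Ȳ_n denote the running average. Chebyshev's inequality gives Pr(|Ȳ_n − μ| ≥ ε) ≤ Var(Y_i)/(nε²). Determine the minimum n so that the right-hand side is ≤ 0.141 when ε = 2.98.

39

Require 48/(n·2.98²) ≤ 0.141, i.e. n ≥ 48/(0.141·2.98²) = 38.334.
The smallest integer n is 39.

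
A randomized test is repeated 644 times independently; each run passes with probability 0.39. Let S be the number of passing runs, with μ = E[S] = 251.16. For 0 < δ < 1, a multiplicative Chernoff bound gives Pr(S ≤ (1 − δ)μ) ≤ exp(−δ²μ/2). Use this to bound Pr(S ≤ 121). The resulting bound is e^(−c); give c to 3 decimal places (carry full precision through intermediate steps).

Write 121 = (1 − δ)μ, so δ = 1 − 121/251.16 = 0.5182354…
Then the exponent is δ²μ/2 = (μ − 121)²/(2μ) = 33.726759.

33.727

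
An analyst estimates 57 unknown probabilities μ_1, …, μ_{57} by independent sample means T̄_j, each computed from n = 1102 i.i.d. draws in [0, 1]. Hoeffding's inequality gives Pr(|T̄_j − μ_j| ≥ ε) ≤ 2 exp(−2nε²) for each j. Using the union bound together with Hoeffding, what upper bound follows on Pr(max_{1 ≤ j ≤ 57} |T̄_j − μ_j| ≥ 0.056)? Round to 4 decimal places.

0.1135

Per-experiment Hoeffding bound: 2·exp(−2·1102·0.056²) = 2·exp(−6.91174) = 0.001992.
Union bound over 57 events: 57·0.001992 = 0.11355.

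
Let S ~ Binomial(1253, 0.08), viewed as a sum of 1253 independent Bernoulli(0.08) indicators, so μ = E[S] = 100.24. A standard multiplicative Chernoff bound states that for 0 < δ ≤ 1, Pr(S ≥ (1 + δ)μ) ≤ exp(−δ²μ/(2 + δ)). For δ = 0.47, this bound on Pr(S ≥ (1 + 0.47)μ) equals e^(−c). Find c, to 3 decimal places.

8.965

c = δ²μ/(2 + δ) = 0.47²·100.24/(2 + 0.47) = 8.9648.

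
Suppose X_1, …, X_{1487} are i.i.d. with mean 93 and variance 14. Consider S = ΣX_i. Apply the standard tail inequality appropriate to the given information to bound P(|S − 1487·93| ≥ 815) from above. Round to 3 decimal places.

With mean and variance of each term known, Chebyshev's inequality bounds the deviation of the sum (or sample mean).
Var(S) = n·Var(X_i) = 1487·14 = 20818.
Chebyshev: P(|S − 1487·93| ≥ 815) ≤ Var(S)/815² = 20818/664225 = 0.0313.

0.031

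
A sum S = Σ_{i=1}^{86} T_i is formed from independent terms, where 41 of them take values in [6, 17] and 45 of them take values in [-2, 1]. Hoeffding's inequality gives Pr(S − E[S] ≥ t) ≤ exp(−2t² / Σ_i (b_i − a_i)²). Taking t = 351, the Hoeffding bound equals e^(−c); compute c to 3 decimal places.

Σ(b_i − a_i)² = 41·11² + 45·3² = 5366.
c = 2t² / 5366 = 2·351² / 5366 = 45.9191.

45.919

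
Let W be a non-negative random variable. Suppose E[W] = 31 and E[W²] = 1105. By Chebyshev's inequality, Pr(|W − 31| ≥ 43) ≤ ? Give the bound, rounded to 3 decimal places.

0.078

Var(W) = E[W²] − (E[W])² = 1105 − 961 = 144.
Chebyshev's inequality: Pr(|W − μ| ≥ t) ≤ Var(W)/t² = 144/1849 = 0.0779.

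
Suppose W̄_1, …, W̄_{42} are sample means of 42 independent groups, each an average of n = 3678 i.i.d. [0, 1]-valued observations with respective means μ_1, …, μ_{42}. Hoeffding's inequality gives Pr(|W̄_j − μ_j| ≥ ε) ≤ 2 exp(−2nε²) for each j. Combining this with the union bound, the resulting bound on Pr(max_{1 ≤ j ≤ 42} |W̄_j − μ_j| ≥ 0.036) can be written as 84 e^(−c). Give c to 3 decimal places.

Union bound over the 42 events: Pr(max_{1 ≤ j ≤ 42} |W̄_j − μ_j| ≥ 0.036) ≤ 42·2·exp(−2nε²) = 84 exp(−2·3678·0.036²).
So c = 2·3678·0.036² = 9.5334.

9.533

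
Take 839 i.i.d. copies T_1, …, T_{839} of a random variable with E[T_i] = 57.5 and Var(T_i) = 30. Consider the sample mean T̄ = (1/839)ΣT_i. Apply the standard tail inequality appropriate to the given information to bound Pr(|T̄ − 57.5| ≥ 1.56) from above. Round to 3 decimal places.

With mean and variance of each term known, Chebyshev's inequality bounds the deviation of the sum (or sample mean).
Var(T̄) = Var(T_i)/n = 30/839 = 0.035757.
Chebyshev: Pr(|T̄ − 57.5| ≥ 1.56) ≤ Var(T̄)/(1.56)² = 30/(839·1.56²) = 0.0147.

0.015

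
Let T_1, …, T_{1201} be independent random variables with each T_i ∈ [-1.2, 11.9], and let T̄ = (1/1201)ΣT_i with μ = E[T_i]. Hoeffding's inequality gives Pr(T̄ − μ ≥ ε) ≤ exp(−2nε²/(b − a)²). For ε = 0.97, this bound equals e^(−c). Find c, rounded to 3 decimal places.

c = 2nε²/(b − a)² = 2·1201·0.97² / 13.1² = 13.1696.

13.170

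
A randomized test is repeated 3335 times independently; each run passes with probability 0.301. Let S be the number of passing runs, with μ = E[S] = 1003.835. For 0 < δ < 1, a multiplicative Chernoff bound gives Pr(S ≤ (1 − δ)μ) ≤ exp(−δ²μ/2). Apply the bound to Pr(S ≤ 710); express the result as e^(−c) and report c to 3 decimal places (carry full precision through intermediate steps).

Write 710 = (1 − δ)μ, so δ = 1 − 710/1003.835 = 0.2927124…
Then the exponent is δ²μ/2 = (μ − 710)²/(2μ) = 43.004581.

43.005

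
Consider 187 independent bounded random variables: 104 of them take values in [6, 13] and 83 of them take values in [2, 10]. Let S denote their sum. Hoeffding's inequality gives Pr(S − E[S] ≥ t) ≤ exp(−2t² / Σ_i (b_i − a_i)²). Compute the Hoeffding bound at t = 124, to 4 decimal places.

0.0521

Σ(b_i − a_i)² = 104·7² + 83·8² = 10408.
Exponent = 2·124² / 10408 = 2.95465.
Bound = exp(−2.95465) = 0.05210.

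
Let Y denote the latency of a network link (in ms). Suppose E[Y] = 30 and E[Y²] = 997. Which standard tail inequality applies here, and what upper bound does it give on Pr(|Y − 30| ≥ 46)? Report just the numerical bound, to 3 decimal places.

0.046

The first two moments determine the variance, so Chebyshev's inequality is the sharpest standard bound available.
Var(Y) = E[Y²] − (E[Y])² = 997 − 900 = 97.
Chebyshev's inequality: Pr(|Y − μ| ≥ t) ≤ Var(Y)/t² = 97/2116 = 0.0458.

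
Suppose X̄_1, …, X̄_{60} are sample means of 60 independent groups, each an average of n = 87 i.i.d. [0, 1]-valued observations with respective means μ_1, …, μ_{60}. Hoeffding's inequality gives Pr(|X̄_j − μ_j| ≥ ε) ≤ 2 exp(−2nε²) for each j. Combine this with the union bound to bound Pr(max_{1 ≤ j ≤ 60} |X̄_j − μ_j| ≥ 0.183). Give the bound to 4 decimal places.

Per-experiment Hoeffding bound: 2·exp(−2·87·0.183²) = 2·exp(−5.82709) = 0.0058933.
Union bound over 60 events: 60·0.0058933 = 0.35360.

0.3536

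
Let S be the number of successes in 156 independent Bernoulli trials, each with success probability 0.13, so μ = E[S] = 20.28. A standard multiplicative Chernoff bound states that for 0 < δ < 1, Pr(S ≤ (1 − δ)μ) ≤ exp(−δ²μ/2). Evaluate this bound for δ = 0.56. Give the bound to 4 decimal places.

0.0416

Exponent = δ²μ/2 = 0.56²·20.28/2 = 3.1799.
Bound = exp(−3.1799) = 0.04159.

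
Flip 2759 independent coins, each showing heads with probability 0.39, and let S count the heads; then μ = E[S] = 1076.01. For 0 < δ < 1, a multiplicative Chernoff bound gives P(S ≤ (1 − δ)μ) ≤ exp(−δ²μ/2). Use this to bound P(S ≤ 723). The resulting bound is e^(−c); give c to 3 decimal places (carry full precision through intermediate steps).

Write 723 = (1 − δ)μ, so δ = 1 − 723/1076.01 = 0.3280732…
Then the exponent is δ²μ/2 = (μ − 723)²/(2μ) = 57.906553.

57.907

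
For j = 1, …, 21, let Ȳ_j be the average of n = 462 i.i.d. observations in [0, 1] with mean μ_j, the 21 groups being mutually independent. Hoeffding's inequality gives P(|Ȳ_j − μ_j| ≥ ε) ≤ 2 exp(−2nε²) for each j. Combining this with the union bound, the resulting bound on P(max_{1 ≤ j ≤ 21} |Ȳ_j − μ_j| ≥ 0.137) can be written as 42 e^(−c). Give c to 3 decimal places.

17.343

Union bound over the 21 events: P(max_{1 ≤ j ≤ 21} |Ȳ_j − μ_j| ≥ 0.137) ≤ 21·2·exp(−2nε²) = 42 exp(−2·462·0.137²).
So c = 2·462·0.137² = 17.3426.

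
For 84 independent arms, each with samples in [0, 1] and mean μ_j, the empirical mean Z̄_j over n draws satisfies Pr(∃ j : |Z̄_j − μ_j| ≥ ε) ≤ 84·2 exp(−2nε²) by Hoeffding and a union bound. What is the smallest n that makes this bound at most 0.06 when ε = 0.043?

Need 2·84·exp(−2nε²) ≤ 0.06, i.e. exp(−2nε²) ≤ 0.06/168.
So 2nε² ≥ ln(168/0.06) = 7.937375.
Hence n ≥ 7.937375/(2·0.043²) = 2146.397.
The smallest integer n is 2147.

2147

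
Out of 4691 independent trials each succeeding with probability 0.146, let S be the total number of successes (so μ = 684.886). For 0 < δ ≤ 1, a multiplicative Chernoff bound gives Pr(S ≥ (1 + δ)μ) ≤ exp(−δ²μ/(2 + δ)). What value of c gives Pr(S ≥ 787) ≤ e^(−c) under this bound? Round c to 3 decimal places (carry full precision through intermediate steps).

Write 787 = (1 + δ)μ, so δ = 787/684.886 − 1 = 0.1490963…
Then the exponent is δ²μ/(2 + δ) = (787 − μ)² / (μ·(2 + δ)) = 7.084291.

7.084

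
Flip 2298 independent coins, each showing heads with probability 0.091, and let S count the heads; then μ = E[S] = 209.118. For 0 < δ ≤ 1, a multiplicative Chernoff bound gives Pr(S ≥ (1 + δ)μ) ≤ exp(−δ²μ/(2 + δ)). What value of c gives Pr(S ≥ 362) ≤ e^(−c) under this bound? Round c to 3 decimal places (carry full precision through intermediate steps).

Write 362 = (1 + δ)μ, so δ = 362/209.118 − 1 = 0.7310801…
Then the exponent is δ²μ/(2 + δ) = (362 − μ)² / (μ·(2 + δ)) = 40.924828.

40.925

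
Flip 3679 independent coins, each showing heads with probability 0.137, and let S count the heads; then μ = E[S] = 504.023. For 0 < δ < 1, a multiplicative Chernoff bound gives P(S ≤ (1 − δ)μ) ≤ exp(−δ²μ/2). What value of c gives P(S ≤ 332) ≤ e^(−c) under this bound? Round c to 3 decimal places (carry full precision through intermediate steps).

Write 332 = (1 − δ)μ, so δ = 1 − 332/504.023 = 0.3412999…
Then the exponent is δ²μ/2 = (μ − 332)²/(2μ) = 29.355716.

29.356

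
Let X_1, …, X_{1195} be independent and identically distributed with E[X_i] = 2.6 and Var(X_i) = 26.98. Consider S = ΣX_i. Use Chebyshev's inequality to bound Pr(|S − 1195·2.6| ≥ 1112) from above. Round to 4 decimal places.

Var(S) = n·Var(X_i) = 1195·26.98 = 32241.1.
Chebyshev: Pr(|S − 1195·2.6| ≥ 1112) ≤ Var(S)/1112² = 32241.1/1236544 = 0.0261.

0.0261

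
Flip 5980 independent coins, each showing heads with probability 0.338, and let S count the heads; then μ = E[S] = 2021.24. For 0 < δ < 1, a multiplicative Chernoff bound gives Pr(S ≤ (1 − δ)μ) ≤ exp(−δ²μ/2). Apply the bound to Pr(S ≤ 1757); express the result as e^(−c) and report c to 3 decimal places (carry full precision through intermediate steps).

Write 1757 = (1 − δ)μ, so δ = 1 − 1757/2021.24 = 0.1307316…
Then the exponent is δ²μ/2 = (μ − 1757)²/(2μ) = 17.272263.

17.272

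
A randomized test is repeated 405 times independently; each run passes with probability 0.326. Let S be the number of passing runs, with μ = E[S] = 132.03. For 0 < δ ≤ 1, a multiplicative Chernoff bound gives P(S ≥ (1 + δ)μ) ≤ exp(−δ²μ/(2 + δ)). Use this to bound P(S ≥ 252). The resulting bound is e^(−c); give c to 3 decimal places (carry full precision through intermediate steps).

Write 252 = (1 + δ)μ, so δ = 252/132.03 − 1 = 0.9086571…
Then the exponent is δ²μ/(2 + δ) = (252 − μ)² / (μ·(2 + δ)) = 37.478324.

37.478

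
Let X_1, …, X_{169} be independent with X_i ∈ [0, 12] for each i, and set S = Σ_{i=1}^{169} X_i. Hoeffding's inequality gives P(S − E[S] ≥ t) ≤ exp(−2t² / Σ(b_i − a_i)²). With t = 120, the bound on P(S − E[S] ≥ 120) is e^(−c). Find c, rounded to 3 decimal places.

Σ(b_i − a_i)² = 169·(12)² = 24336.
c = 2t²/24336 = 2·120²/24336 = 1.1834.

1.183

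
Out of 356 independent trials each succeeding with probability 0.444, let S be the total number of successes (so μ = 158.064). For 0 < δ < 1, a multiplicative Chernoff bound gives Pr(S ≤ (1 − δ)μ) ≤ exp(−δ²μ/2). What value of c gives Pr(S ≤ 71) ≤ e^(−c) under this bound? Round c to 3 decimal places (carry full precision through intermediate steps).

Write 71 = (1 − δ)μ, so δ = 1 − 71/158.064 = 0.5508149…
Then the exponent is δ²μ/2 = (μ − 71)²/(2μ) = 23.978072.

23.978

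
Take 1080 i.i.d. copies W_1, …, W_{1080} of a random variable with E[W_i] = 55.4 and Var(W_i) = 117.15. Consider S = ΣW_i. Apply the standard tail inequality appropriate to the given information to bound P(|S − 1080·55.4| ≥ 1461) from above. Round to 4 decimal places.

With mean and variance of each term known, Chebyshev's inequality bounds the deviation of the sum (or sample mean).
Var(S) = n·Var(W_i) = 1080·117.15 = 126522.
Chebyshev: P(|S − 1080·55.4| ≥ 1461) ≤ Var(S)/1461² = 126522/2134521 = 0.0593.

0.0593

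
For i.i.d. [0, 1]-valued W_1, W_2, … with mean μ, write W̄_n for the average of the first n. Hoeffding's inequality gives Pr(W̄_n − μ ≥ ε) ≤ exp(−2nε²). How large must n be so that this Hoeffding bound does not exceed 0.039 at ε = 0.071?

Require exp(−2nε²) ≤ 0.039, i.e. 2nε² ≥ ln(1/0.039) = 3.244194.
So n ≥ 3.244194 / (2·0.071²) = 321.781.
The smallest integer n is 322.

322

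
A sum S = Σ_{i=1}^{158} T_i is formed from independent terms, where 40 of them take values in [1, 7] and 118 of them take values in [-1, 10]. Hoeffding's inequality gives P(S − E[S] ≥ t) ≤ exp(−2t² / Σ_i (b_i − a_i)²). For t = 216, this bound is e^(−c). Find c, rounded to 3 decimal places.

Σ(b_i − a_i)² = 40·6² + 118·11² = 15718.
c = 2t² / 15718 = 2·216² / 15718 = 5.9366.

5.937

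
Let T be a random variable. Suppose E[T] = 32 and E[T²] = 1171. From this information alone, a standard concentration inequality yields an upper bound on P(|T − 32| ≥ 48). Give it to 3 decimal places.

0.064

The first two moments determine the variance, so Chebyshev's inequality is the sharpest standard bound available.
Var(T) = E[T²] − (E[T])² = 1171 − 1024 = 147.
Chebyshev's inequality: P(|T − μ| ≥ t) ≤ Var(T)/t² = 147/2304 = 0.0638.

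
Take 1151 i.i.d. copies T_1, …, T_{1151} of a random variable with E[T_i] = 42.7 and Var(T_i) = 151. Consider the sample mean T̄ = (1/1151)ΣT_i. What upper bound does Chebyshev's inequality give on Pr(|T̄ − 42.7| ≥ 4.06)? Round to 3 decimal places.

Var(T̄) = Var(T_i)/n = 151/1151 = 0.13119.
Chebyshev: Pr(|T̄ − 42.7| ≥ 4.06) ≤ Var(T̄)/(4.06)² = 151/(1151·4.06²) = 0.0080.

0.008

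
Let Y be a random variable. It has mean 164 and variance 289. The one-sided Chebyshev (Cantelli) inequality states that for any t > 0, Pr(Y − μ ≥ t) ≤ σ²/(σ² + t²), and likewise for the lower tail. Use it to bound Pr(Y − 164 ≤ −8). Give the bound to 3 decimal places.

Here σ² = 289 and t = 8, so σ² + t² = 353.
Cantelli's bound: 289/353 = 0.8187.

0.819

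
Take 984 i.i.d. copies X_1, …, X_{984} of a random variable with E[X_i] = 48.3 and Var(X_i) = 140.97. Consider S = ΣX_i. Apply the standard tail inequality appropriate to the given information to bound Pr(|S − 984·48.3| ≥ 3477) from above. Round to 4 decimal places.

0.0115

With mean and variance of each term known, Chebyshev's inequality bounds the deviation of the sum (or sample mean).
Var(S) = n·Var(X_i) = 984·140.97 = 138714.48.
Chebyshev: Pr(|S − 984·48.3| ≥ 3477) ≤ Var(S)/3477² = 138714.48/12089529 = 0.0115.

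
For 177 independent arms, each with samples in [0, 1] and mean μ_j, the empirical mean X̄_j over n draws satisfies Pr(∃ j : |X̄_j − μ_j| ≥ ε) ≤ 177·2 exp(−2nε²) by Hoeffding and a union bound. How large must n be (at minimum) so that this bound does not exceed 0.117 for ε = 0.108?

Need 2·177·exp(−2nε²) ≤ 0.117, i.e. exp(−2nε²) ≤ 0.117/354.
So 2nε² ≥ ln(354/0.117) = 8.014878.
Hence n ≥ 8.014878/(2·0.108²) = 343.573.
The smallest integer n is 344.

344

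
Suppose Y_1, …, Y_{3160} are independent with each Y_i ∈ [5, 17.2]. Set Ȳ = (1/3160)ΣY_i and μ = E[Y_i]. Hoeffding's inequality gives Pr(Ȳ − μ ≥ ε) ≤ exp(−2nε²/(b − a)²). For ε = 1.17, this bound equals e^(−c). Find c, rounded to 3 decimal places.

58.126

c = 2nε²/(b − a)² = 2·3160·1.17² / 12.2² = 58.1258.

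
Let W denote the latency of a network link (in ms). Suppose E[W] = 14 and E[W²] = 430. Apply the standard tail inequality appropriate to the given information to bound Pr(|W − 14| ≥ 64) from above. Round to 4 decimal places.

The first two moments determine the variance, so Chebyshev's inequality is the sharpest standard bound available.
Var(W) = E[W²] − (E[W])² = 430 − 196 = 234.
Chebyshev's inequality: Pr(|W − μ| ≥ t) ≤ Var(W)/t² = 234/4096 = 0.0571.

0.0571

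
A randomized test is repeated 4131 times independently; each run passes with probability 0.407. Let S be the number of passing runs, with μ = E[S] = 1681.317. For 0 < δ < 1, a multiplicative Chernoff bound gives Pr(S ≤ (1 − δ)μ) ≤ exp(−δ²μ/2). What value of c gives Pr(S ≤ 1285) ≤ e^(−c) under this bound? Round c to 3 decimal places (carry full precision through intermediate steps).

Write 1285 = (1 − δ)μ, so δ = 1 − 1285/1681.317 = 0.2357182…
Then the exponent is δ²μ/2 = (μ − 1285)²/(2μ) = 46.709563.

46.710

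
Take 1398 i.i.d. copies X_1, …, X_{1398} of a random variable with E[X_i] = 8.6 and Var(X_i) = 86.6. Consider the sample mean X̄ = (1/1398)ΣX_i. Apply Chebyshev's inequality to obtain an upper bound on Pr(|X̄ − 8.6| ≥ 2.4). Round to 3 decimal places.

0.011

Var(X̄) = Var(X_i)/n = 86.6/1398 = 0.061946.
Chebyshev: Pr(|X̄ − 8.6| ≥ 2.4) ≤ Var(X̄)/(2.4)² = 86.6/(1398·2.4²) = 0.0108.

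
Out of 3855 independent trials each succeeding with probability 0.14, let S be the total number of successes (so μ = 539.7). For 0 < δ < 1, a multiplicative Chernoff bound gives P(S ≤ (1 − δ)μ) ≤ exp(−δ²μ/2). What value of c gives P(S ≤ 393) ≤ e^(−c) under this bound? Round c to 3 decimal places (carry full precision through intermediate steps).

Write 393 = (1 − δ)μ, so δ = 1 − 393/539.7 = 0.2718177…
Then the exponent is δ²μ/2 = (μ − 393)²/(2μ) = 19.937827.

19.938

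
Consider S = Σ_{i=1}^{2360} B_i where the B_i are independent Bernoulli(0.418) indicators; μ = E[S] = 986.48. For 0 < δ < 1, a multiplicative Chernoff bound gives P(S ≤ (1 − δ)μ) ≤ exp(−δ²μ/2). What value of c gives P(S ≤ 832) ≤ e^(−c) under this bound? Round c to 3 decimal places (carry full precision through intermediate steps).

Write 832 = (1 − δ)μ, so δ = 1 − 832/986.48 = 0.1565972…
Then the exponent is δ²μ/2 = (μ − 832)²/(2μ) = 12.095567.

12.096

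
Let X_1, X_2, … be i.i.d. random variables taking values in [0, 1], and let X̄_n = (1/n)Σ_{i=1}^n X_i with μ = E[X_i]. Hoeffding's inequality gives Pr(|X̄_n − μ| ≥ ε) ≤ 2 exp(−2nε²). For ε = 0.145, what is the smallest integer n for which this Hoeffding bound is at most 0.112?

Require 2·exp(−2nε²) ≤ 0.112, i.e. 2nε² ≥ ln(2/0.112) = 2.882404.
So n ≥ 2.882404 / (2·0.145²) = 68.547.
The smallest integer n is 69.

69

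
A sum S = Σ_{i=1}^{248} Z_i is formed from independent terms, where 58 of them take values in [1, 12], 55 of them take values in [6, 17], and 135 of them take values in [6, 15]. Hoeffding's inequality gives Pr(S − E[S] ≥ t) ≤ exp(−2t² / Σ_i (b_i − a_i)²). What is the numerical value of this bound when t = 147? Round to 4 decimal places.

Σ(b_i − a_i)² = 58·11² + 55·11² + 135·9² = 24608.
Exponent = 2·147² / 24608 = 1.75626.
Bound = exp(−1.75626) = 0.17269.

0.1727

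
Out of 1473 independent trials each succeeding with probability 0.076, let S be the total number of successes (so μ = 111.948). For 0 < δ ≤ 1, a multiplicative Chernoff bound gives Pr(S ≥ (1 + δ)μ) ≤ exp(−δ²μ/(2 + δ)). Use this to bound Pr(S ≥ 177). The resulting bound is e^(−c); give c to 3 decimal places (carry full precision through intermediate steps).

14.645

Write 177 = (1 + δ)μ, so δ = 177/111.948 − 1 = 0.5810912…
Then the exponent is δ²μ/(2 + δ) = (177 − μ)² / (μ·(2 + δ)) = 14.645413.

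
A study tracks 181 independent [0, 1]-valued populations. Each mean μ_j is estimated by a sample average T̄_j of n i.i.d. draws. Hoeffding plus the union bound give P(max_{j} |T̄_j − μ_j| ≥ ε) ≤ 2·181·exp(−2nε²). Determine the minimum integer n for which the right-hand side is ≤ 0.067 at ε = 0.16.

168

Need 2·181·exp(−2nε²) ≤ 0.067, i.e. exp(−2nε²) ≤ 0.067/362.
So 2nε² ≥ ln(362/0.067) = 8.594707.
Hence n ≥ 8.594707/(2·0.16²) = 167.865.
The smallest integer n is 168.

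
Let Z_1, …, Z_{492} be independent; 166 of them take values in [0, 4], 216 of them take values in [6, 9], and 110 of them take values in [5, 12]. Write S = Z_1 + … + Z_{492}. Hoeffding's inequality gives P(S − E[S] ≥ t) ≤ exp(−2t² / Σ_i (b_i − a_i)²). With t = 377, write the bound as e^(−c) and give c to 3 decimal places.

Σ(b_i − a_i)² = 166·4² + 216·3² + 110·7² = 9990.
c = 2t² / 9990 = 2·377² / 9990 = 28.4543.

28.454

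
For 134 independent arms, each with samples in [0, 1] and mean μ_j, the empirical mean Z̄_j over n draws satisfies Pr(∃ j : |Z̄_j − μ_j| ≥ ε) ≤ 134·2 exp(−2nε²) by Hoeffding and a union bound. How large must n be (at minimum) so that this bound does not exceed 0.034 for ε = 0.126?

283

Need 2·134·exp(−2nε²) ≤ 0.034, i.e. exp(−2nε²) ≤ 0.034/268.
So 2nε² ≥ ln(268/0.034) = 8.972382.
Hence n ≥ 8.972382/(2·0.126²) = 282.577.
The smallest integer n is 283.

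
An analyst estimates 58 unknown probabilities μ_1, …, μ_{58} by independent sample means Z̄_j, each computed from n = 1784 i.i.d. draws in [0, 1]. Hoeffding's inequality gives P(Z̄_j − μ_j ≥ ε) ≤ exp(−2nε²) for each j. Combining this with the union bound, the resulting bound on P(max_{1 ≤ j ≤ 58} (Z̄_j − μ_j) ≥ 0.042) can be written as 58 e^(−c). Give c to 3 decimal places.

Union bound over the 58 events: P(max_{1 ≤ j ≤ 58} (Z̄_j − μ_j) ≥ 0.042) ≤ 58·exp(−2nε²) = 58 exp(−2·1784·0.042²).
So c = 2·1784·0.042² = 6.2940.

6.294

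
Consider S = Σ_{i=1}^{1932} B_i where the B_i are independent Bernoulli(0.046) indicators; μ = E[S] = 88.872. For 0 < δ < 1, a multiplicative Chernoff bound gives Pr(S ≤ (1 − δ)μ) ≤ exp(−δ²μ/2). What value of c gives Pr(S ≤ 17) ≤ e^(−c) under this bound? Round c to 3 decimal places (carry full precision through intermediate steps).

Write 17 = (1 − δ)μ, so δ = 1 − 17/88.872 = 0.8087137…
Then the exponent is δ²μ/2 = (μ − 17)²/(2μ) = 29.061934.

29.062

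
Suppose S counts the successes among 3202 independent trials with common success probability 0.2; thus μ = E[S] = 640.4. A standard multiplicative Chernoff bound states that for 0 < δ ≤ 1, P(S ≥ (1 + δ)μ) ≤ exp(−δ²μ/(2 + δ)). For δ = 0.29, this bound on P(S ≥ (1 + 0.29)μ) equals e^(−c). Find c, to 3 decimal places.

23.519

c = δ²μ/(2 + δ) = 0.29²·640.4/(2 + 0.29) = 23.5186.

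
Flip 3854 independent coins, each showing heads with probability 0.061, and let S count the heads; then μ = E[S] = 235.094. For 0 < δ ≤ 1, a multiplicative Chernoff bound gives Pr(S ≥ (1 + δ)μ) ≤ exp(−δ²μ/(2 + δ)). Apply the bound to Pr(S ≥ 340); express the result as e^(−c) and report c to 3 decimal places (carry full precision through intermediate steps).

19.136

Write 340 = (1 + δ)μ, so δ = 340/235.094 − 1 = 0.44623…
Then the exponent is δ²μ/(2 + δ) = (340 − μ)² / (μ·(2 + δ)) = 19.136470.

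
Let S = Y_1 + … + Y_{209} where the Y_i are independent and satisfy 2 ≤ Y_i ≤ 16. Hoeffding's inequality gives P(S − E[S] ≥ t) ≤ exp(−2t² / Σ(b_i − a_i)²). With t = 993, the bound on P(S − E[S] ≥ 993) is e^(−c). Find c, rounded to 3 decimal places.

48.142

Σ(b_i − a_i)² = 209·(14)² = 40964.
c = 2t²/40964 = 2·993²/40964 = 48.1422.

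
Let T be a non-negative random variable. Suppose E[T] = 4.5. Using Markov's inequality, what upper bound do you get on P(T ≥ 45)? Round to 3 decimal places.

0.100

Markov's inequality: for a non-negative random variable, P(T ≥ a) ≤ E[T]/a.
Here E[T] = 4.5 and a = 45, so the bound is 4.5/45 = 0.1000.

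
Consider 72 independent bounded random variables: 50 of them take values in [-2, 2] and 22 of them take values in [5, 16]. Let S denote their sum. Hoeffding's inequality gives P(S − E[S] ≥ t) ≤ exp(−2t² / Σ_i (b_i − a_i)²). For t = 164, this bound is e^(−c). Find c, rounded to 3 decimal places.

Σ(b_i − a_i)² = 50·4² + 22·11² = 3462.
c = 2t² / 3462 = 2·164² / 3462 = 15.5378.

15.538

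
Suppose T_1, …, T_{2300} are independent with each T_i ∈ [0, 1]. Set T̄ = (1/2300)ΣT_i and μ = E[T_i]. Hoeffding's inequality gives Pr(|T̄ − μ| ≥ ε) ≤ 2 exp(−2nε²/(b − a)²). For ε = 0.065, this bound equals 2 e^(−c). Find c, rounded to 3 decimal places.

c = 2nε²/(b − a)² = 2·2300·0.065² / 1² = 19.4350.

19.435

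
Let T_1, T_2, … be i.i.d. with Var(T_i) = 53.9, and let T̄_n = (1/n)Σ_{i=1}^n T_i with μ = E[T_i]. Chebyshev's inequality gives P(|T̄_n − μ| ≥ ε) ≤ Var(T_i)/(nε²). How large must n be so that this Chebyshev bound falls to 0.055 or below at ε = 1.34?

546

Require 53.9/(n·1.34²) ≤ 0.055, i.e. n ≥ 53.9/(0.055·1.34²) = 545.779.
The smallest integer n is 546.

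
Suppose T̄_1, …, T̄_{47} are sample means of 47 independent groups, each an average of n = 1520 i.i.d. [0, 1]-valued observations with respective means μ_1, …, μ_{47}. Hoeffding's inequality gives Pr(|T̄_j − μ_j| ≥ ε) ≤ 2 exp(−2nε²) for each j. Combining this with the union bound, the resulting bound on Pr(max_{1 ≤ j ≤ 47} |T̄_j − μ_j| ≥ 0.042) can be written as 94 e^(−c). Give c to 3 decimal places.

5.363

Union bound over the 47 events: Pr(max_{1 ≤ j ≤ 47} |T̄_j − μ_j| ≥ 0.042) ≤ 47·2·exp(−2nε²) = 94 exp(−2·1520·0.042²).
So c = 2·1520·0.042² = 5.3626.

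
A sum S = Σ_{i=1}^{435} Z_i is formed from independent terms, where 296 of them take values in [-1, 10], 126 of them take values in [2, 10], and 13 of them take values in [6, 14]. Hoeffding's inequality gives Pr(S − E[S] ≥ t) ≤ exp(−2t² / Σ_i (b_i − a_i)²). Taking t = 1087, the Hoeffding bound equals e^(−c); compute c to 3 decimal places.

52.852

Σ(b_i − a_i)² = 296·11² + 126·8² + 13·8² = 44712.
c = 2t² / 44712 = 2·1087² / 44712 = 52.8524.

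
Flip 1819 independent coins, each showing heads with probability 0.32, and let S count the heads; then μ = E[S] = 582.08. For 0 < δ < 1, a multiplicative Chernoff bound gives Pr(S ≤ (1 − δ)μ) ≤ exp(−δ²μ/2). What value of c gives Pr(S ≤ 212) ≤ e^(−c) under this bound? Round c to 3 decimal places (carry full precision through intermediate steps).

Write 212 = (1 − δ)μ, so δ = 1 − 212/582.08 = 0.6357889…
Then the exponent is δ²μ/2 = (μ − 212)²/(2μ) = 117.646377.

117.646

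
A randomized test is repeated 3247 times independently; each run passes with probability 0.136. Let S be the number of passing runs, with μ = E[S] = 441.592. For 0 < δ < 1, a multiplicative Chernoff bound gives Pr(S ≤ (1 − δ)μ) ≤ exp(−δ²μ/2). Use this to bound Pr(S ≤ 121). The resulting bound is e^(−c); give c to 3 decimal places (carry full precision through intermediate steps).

116.374

Write 121 = (1 − δ)μ, so δ = 1 − 121/441.592 = 0.7259914…
Then the exponent is δ²μ/2 = (μ − 121)²/(2μ) = 116.373520.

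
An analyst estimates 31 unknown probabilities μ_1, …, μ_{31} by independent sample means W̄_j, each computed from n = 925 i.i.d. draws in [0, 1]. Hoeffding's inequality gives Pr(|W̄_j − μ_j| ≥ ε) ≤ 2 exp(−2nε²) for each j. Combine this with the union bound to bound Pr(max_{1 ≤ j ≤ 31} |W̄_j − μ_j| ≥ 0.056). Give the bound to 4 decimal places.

0.1874

Per-experiment Hoeffding bound: 2·exp(−2·925·0.056²) = 2·exp(−5.80160) = 0.0060454.
Union bound over 31 events: 31·0.0060454 = 0.18741.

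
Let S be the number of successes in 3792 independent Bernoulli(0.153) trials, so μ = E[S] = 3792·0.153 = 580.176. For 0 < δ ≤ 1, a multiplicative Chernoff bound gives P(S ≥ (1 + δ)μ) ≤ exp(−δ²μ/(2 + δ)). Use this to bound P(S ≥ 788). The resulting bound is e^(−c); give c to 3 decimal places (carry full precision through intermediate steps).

31.568

Write 788 = (1 + δ)μ, so δ = 788/580.176 − 1 = 0.3582085…
Then the exponent is δ²μ/(2 + δ) = (788 − μ)² / (μ·(2 + δ)) = 31.568172.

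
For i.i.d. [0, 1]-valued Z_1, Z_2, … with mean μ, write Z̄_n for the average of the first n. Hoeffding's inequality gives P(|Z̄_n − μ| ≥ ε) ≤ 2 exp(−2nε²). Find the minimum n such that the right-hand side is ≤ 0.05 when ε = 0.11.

Require 2·exp(−2nε²) ≤ 0.05, i.e. 2nε² ≥ ln(2/0.05) = 3.688879.
So n ≥ 3.688879 / (2·0.11²) = 152.433.
The smallest integer n is 153.

153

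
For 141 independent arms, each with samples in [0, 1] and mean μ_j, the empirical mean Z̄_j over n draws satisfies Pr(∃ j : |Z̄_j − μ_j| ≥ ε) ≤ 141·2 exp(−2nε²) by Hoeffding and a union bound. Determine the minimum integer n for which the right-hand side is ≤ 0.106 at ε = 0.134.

220

Need 2·141·exp(−2nε²) ≤ 0.106, i.e. exp(−2nε²) ≤ 0.106/282.
So 2nε² ≥ ln(282/0.106) = 7.886223.
Hence n ≥ 7.886223/(2·0.134²) = 219.599.
The smallest integer n is 220.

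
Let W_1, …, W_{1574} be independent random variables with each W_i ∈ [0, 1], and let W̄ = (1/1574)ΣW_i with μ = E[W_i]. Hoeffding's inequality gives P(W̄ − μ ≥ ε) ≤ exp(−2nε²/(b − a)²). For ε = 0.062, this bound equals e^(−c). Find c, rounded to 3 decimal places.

c = 2nε²/(b − a)² = 2·1574·0.062² / 1² = 12.1009.

12.101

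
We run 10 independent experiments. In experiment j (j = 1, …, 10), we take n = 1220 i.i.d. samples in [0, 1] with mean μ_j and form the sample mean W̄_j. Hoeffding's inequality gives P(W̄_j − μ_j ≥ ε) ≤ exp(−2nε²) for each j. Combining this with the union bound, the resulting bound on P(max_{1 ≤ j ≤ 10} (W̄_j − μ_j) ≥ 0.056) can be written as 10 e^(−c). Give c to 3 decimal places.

Union bound over the 10 events: P(max_{1 ≤ j ≤ 10} (W̄_j − μ_j) ≥ 0.056) ≤ 10·exp(−2nε²) = 10 exp(−2·1220·0.056²).
So c = 2·1220·0.056² = 7.6518.

7.652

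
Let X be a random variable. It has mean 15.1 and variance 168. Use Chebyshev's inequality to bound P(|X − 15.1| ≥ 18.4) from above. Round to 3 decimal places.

Chebyshev: P(|X − μ| ≥ t) ≤ Var(X)/t².
Bound = 168 / 338.56 = 0.4962.

0.496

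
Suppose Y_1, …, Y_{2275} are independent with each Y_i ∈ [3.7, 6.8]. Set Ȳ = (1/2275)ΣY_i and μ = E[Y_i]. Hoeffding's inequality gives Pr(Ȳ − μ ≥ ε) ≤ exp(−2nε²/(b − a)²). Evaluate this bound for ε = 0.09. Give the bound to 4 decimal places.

Exponent: 2nε²/(b − a)² = 2·2275·0.09² / 3.1² = 3.83507.
Bound = exp(−3.83507) = 0.02160.

0.0216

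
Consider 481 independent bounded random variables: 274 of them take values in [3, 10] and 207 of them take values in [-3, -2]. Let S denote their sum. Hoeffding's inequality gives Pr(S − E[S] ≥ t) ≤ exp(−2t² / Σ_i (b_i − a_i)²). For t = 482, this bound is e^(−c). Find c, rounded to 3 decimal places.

Σ(b_i − a_i)² = 274·7² + 207·1² = 13633.
c = 2t² / 13633 = 2·482² / 13633 = 34.0826.

34.083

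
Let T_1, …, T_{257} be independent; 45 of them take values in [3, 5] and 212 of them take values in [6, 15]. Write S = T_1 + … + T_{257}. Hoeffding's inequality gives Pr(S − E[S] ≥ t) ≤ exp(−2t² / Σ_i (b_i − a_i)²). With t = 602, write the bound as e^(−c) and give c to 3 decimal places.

Σ(b_i − a_i)² = 45·2² + 212·9² = 17352.
c = 2t² / 17352 = 2·602² / 17352 = 41.7709.

41.771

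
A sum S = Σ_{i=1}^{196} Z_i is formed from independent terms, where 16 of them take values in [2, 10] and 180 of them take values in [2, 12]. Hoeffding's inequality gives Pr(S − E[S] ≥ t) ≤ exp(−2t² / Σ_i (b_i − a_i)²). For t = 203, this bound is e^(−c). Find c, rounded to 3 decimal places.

Σ(b_i − a_i)² = 16·8² + 180·10² = 19024.
c = 2t² / 19024 = 2·203² / 19024 = 4.3323.

4.332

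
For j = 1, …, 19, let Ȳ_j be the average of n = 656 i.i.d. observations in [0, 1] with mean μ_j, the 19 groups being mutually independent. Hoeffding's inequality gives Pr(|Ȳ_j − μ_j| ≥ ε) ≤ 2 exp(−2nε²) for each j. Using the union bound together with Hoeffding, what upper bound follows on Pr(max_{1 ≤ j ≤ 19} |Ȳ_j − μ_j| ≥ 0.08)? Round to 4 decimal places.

Per-experiment Hoeffding bound: 2·exp(−2·656·0.08²) = 2·exp(−8.39680) = 0.00045118.
Union bound over 19 events: 19·0.00045118 = 0.00857.

0.0086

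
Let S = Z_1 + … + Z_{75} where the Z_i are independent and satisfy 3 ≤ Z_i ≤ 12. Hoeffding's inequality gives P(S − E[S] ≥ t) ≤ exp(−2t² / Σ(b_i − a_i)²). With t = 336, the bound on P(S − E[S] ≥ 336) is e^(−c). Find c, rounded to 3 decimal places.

37.167

Σ(b_i − a_i)² = 75·(9)² = 6075.
c = 2t²/6075 = 2·336²/6075 = 37.1674.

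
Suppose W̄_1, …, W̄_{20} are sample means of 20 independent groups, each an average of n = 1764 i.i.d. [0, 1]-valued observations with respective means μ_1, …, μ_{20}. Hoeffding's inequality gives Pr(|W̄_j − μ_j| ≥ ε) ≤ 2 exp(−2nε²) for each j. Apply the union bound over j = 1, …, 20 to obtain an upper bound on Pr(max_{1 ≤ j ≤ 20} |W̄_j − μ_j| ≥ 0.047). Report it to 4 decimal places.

Per-experiment Hoeffding bound: 2·exp(−2·1764·0.047²) = 2·exp(−7.79335) = 0.00082494.
Union bound over 20 events: 20·0.00082494 = 0.01650.

0.0165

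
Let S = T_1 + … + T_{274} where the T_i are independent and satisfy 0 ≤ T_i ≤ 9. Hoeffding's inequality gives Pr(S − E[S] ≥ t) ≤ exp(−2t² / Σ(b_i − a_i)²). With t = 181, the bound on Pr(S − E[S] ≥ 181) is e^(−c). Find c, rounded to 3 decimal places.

2.952

Σ(b_i − a_i)² = 274·(9)² = 22194.
c = 2t²/22194 = 2·181²/22194 = 2.9522.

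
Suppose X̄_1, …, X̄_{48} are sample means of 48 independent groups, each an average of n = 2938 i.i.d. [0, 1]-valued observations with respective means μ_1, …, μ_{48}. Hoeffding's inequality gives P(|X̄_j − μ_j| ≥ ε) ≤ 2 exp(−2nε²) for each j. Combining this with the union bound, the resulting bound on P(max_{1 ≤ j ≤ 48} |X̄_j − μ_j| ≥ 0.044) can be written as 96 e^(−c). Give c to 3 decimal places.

Union bound over the 48 events: P(max_{1 ≤ j ≤ 48} |X̄_j − μ_j| ≥ 0.044) ≤ 48·2·exp(−2nε²) = 96 exp(−2·2938·0.044²).
So c = 2·2938·0.044² = 11.3759.

11.376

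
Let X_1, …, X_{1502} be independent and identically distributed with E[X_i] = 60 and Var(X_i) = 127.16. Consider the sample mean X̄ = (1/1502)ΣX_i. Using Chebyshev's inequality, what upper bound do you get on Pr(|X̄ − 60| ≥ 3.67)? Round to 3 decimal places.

0.006

Var(X̄) = Var(X_i)/n = 127.16/1502 = 0.08466.
Chebyshev: Pr(|X̄ − 60| ≥ 3.67) ≤ Var(X̄)/(3.67)² = 127.16/(1502·3.67²) = 0.0063.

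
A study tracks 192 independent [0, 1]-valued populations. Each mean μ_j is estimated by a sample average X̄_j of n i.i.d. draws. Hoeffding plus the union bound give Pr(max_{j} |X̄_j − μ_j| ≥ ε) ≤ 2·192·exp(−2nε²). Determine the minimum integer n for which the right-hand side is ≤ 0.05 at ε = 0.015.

Need 2·192·exp(−2nε²) ≤ 0.05, i.e. exp(−2nε²) ≤ 0.05/384.
So 2nε² ≥ ln(384/0.05) = 8.946375.
Hence n ≥ 8.946375/(2·0.015²) = 19880.833.
The smallest integer n is 19881.

19881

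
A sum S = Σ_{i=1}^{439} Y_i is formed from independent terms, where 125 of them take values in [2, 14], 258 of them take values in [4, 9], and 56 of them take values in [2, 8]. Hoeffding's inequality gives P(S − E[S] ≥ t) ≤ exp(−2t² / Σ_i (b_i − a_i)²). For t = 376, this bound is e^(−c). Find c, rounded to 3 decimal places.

Σ(b_i − a_i)² = 125·12² + 258·5² + 56·6² = 26466.
c = 2t² / 26466 = 2·376² / 26466 = 10.6836.

10.684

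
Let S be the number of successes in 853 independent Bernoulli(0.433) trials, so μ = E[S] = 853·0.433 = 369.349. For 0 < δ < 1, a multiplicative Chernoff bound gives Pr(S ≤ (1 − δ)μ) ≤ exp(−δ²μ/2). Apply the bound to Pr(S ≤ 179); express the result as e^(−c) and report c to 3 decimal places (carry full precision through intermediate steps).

Write 179 = (1 − δ)μ, so δ = 1 − 179/369.349 = 0.5153635…
Then the exponent is δ²μ/2 = (μ − 179)²/(2μ) = 49.049465.

49.049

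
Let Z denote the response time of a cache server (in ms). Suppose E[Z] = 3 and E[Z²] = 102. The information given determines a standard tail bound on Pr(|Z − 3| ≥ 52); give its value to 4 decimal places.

0.0344

The first two moments determine the variance, so Chebyshev's inequality is the sharpest standard bound available.
Var(Z) = E[Z²] − (E[Z])² = 102 − 9 = 93.
Chebyshev's inequality: Pr(|Z − μ| ≥ t) ≤ Var(Z)/t² = 93/2704 = 0.0344.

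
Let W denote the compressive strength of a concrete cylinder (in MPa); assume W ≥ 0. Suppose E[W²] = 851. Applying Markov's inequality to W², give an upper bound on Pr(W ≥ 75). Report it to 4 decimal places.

Since W ≥ 0, the event {W ≥ 75} is the same as {W² ≥ 5625}.
Markov's inequality applied to W² gives Pr(W² ≥ 5625) ≤ E[W²]/5625 = 851/5625 = 0.1513.

0.1513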